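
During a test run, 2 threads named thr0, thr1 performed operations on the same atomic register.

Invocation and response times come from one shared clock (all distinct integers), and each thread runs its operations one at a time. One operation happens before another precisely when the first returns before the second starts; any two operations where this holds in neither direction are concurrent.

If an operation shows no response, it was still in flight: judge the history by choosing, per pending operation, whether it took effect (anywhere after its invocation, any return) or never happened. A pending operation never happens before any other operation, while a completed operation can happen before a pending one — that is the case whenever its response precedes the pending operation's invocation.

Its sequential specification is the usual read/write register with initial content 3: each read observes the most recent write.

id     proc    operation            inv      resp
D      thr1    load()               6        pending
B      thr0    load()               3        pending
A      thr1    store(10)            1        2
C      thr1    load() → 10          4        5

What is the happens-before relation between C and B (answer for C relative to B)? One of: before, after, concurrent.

C spans [4,5], B spans [3,…)
the intervals overlap in both directions

concurrent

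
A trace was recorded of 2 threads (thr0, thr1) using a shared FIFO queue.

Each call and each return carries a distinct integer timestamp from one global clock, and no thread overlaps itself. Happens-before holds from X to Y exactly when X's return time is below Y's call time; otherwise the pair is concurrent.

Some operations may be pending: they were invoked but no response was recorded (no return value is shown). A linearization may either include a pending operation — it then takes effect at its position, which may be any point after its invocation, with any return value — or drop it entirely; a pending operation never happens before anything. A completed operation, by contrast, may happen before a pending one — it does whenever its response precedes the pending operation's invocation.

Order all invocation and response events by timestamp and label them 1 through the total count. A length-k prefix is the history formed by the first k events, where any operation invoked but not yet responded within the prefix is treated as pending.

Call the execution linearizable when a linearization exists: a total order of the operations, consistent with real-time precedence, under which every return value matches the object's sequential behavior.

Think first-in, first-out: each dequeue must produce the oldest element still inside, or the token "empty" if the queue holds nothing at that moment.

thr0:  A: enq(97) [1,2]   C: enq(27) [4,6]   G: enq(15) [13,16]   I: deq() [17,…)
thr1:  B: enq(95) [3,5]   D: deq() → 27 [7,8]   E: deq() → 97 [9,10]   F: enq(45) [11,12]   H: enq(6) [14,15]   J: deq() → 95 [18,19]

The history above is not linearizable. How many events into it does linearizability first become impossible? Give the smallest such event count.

8

a valid linearization of events 1..7 exists, for instance A, B, C:
step 1: A enq(97) — queue <97>
step 2: B enq(95) — queue <97,95>
step 3: C enq(27) — queue <97,95,27>
event 8 — D's response, time 8 — after it, nothing linearizes
one such order, A, B, C, D, breaks at step 4 where D deq() → 27 is illegal
one such order, A, C, B, D, breaks at step 4 where D deq() → 27 is illegal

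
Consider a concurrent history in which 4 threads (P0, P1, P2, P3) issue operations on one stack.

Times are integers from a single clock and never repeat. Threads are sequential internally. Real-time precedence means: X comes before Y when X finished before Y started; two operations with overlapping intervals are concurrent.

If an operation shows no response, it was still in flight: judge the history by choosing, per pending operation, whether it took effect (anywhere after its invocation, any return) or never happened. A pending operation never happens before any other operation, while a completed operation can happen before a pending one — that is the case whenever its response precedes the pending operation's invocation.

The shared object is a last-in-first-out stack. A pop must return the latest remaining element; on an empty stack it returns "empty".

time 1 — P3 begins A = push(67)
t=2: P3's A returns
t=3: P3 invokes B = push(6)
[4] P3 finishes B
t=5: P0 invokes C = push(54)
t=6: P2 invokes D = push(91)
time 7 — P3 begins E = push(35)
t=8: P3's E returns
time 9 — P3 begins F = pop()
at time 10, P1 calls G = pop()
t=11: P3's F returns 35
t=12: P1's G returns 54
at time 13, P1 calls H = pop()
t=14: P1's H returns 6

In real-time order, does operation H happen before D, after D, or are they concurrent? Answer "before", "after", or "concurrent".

concurrent

H spans [13,14], D spans [6,…)
the intervals overlap in both directions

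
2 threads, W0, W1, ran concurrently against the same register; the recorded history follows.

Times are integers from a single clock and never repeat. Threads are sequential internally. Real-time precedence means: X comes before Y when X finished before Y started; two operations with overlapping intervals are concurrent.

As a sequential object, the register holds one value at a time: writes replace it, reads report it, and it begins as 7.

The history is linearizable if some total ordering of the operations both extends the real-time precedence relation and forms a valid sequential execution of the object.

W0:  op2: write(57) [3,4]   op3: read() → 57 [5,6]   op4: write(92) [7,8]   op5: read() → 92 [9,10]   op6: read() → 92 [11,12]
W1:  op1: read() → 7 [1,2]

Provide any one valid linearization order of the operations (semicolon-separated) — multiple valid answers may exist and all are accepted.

op1; op2; op3; op4; op5; op6

after step 1 (op1 read() → 7): value 7
after step 2 (op2 write(57)): value 57
after step 3 (op3 read() → 57): value 57
after step 4 (op4 write(92)): value 92
after step 5 (op5 read() → 92): value 92
after step 6 (op6 read() → 92): value 92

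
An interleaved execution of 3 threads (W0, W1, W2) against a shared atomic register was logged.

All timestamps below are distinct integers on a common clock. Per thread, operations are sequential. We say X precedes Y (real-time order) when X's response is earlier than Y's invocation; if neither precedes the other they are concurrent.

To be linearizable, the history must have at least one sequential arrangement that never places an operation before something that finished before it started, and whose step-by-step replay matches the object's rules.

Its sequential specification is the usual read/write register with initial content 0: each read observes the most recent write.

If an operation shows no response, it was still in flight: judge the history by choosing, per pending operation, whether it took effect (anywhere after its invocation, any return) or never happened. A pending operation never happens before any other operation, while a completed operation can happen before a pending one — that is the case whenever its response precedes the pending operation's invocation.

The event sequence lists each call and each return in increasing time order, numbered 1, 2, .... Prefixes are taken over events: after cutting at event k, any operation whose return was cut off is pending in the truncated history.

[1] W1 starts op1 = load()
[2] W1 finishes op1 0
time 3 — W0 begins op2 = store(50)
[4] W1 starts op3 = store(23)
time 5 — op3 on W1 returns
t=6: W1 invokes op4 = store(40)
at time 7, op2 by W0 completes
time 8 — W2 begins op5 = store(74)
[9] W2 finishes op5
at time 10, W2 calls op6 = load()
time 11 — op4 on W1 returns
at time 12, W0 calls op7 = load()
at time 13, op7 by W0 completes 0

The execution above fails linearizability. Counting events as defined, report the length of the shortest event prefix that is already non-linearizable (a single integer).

13

events 1..12 are linearizable; a witness order is op1, op2, op3, op4, op5:
after step 1 (op1 load() → 0): value 0
after step 2 (op2 store(50)): value 50
after step 3 (op3 store(23)): value 23
after step 4 (op4 store(40)): value 40
after step 5 (op5 store(74)): value 74
include event 13 — op7 responding at 13 — and every candidate order breaks
every completion of the 1 pending operation (op6) was checked; none linearizes
take op1, op2, op3, op4, op5, op7 (pending dropped): step 6 already fails, because op7 load() → 0 cannot occur there
take op1, op2, op3, op5, op4, op7 (pending dropped): step 6 already fails, because op7 load() → 0 cannot occur there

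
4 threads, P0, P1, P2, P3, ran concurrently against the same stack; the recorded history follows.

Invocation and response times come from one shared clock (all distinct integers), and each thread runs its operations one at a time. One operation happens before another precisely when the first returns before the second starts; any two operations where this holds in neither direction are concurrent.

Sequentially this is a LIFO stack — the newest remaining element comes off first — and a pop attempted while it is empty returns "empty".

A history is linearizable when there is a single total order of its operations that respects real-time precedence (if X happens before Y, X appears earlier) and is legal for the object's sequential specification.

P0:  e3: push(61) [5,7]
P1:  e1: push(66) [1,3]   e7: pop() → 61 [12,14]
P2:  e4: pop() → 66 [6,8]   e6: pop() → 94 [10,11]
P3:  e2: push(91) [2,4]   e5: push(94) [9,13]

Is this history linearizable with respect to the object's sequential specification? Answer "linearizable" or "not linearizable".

one valid linearization: e2, e1, e4, e3, e5, e6, e7
step 1: e2 push(91) — stack <91>
step 2: e1 push(66) — stack <91,66>
step 3: e4 pop() → 66 — stack <91>
step 4: e3 push(61) — stack <91,61>
step 5: e5 push(94) — stack <91,61,94>
step 6: e6 pop() → 94 — stack <91,61>
step 7: e7 pop() → 61 — stack <91>

linearizable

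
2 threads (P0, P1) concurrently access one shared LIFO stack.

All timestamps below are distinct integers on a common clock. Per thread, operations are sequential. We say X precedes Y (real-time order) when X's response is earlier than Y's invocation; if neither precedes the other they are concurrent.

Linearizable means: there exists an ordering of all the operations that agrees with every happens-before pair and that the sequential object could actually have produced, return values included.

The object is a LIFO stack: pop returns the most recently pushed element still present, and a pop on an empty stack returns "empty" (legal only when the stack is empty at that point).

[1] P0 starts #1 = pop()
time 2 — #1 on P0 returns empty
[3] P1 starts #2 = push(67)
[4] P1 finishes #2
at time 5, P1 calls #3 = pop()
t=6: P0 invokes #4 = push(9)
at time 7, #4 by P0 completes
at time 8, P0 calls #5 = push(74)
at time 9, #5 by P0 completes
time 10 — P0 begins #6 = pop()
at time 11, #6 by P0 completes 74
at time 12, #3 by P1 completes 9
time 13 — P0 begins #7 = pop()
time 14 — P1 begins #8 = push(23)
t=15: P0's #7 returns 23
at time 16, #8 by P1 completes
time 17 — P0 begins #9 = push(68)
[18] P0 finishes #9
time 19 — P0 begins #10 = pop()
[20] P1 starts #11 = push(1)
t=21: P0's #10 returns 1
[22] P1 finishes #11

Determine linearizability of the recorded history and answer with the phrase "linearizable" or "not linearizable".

one valid linearization: #1, #2, #4, #3, #5, #6, #8, #7, #9, #11, #10
step 1: #1 pop() → empty — stack <>
step 2: #2 push(67) — stack <67>
step 3: #4 push(9) — stack <67,9>
step 4: #3 pop() → 9 — stack <67>
step 5: #5 push(74) — stack <67,74>
step 6: #6 pop() → 74 — stack <67>
step 7: #8 push(23) — stack <67,23>
step 8: #7 pop() → 23 — stack <67>
step 9: #9 push(68) — stack <67,68>
step 10: #11 push(1) — stack <67,68,1>
step 11: #10 pop() → 1 — stack <67,68>

linearizable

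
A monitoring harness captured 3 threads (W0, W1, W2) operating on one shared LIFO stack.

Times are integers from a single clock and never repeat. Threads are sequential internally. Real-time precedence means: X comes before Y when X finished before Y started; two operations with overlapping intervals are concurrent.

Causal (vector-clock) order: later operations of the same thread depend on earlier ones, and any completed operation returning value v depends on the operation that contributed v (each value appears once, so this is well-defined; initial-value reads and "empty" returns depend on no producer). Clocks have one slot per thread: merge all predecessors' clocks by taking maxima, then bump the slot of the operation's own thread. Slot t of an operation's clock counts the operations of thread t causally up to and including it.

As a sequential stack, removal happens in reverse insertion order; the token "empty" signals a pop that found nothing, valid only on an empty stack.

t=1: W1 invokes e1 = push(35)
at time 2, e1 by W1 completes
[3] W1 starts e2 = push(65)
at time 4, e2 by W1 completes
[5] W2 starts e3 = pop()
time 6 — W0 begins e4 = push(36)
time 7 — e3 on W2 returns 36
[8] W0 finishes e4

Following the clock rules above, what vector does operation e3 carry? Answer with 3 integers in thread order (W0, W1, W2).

(1, 0, 1)

root op e1, invoked 1: fresh clock plus W1's own tick → (0, 1, 0)
root op e4, invoked 6: fresh clock plus W0's own tick → (1, 0, 0)
from VC(e1)=(0, 1, 0), e2 (invoked 3) maxes components and bumps W1 → (0, 2, 0)
from VC(e4)=(1, 0, 0), e3 (invoked 5) maxes components and bumps W2 → (1, 0, 1)
target: VC(e3) = (1, 0, 1)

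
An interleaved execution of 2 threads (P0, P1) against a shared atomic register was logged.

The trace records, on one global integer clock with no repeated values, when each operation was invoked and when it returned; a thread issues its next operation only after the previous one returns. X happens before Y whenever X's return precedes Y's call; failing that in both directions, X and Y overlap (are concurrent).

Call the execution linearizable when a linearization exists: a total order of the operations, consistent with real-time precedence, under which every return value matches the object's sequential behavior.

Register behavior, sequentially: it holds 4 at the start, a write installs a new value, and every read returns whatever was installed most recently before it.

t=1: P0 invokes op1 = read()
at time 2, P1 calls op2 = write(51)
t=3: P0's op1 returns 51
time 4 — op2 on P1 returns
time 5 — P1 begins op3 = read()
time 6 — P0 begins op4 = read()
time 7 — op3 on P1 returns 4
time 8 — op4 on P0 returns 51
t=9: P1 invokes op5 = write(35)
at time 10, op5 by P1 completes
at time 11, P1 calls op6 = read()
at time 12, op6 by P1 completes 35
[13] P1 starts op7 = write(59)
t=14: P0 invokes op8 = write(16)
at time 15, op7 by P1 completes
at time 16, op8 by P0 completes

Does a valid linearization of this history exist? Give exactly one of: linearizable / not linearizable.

through event 6 a valid linearization exists; event 7 (op3 responding at time 7) ends that
3 completed operations, 2 real-time-consistent orders — every atomic register replay fails
no escape via the 1 pending operation (op4): every completion choice fails
one such order, op1, op2, op3 (pending dropped), breaks at step 1 where op1 read() → 51 is illegal
one such order, op2, op1, op3 (pending dropped), breaks at step 3 where op3 read() → 4 is illegal

not linearizable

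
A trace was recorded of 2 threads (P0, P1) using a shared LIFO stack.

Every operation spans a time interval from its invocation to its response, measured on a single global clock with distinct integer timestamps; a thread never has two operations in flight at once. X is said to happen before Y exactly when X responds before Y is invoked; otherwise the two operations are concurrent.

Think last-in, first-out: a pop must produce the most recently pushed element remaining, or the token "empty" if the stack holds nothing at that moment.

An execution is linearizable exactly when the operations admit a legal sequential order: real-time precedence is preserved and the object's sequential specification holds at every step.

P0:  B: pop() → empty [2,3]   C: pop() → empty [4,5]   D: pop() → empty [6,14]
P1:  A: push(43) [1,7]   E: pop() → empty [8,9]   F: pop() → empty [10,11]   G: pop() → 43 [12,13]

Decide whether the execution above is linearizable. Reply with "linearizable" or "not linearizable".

not linearizable

cut after 12 events: linearizable; cut after 13 events (G responds, time 13): not linearizable
real-time-consistent orders of the 6 completed operations: 3 — all fail the LIFO stack replay
include/drop combinations of the 1 pending operation (D) were all tried; none helps
one such order, A, B, C, E, F, G (pending dropped), breaks at step 2 where B pop() → empty is illegal
one such order, B, A, C, E, F, G (pending dropped), breaks at step 3 where C pop() → empty is illegal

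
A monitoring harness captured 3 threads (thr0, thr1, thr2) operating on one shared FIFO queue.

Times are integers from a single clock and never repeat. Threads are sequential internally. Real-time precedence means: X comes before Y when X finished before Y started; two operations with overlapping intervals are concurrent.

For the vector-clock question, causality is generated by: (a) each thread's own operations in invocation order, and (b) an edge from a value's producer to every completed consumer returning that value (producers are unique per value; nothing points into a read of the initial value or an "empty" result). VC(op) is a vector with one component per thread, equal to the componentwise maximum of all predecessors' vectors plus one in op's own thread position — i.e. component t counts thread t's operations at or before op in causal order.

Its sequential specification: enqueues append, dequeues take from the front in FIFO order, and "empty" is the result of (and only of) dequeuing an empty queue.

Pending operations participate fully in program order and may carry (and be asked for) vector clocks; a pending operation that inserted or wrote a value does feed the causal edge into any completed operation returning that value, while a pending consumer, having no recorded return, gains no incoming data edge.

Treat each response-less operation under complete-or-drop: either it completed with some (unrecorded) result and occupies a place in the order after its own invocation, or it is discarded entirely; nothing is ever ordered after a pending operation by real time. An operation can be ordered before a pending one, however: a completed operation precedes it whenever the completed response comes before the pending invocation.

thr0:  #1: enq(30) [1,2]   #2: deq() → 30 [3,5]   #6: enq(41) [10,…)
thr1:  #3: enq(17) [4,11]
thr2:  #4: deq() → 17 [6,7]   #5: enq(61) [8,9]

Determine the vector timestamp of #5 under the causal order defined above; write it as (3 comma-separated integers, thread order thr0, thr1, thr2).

(0, 1, 2)

#3, invoked 4, has no incoming edges; only thr1's bump applies → (0, 1, 0)
#1, invoked 1, has no incoming edges; only thr0's bump applies → (1, 0, 0)
#4 (invocation 6): componentwise max over VC(#3)=(0, 1, 0), +1 at thr2, giving (0, 1, 1)
#2 (invocation 3): componentwise max over VC(#1)=(1, 0, 0), +1 at thr0, giving (2, 0, 0)
#5 (invocation 8): componentwise max over VC(#4)=(0, 1, 1), +1 at thr2, giving (0, 1, 2)
#6 (invocation 10): componentwise max over VC(#2)=(2, 0, 0), +1 at thr0, giving (3, 0, 0)
target: VC(#5) = (0, 1, 2)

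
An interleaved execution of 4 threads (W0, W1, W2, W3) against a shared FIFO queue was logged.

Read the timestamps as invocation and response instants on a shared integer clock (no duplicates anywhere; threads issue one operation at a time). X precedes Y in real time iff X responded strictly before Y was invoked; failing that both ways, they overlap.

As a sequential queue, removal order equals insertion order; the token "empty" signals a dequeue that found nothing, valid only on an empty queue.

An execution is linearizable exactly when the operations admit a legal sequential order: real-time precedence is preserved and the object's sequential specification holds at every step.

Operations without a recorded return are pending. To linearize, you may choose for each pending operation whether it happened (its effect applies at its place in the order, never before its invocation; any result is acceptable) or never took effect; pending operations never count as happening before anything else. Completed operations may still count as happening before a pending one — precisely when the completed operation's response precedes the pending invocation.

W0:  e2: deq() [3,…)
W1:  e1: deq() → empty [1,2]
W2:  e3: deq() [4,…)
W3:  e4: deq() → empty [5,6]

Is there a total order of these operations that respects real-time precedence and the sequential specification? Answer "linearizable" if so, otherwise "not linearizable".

linearizable

witness order: e1, e2, e3, e4
1. e1 deq() → empty, leaving queue <>
2. e2 deq() (pending, included), leaving queue <>
3. e3 deq() (pending, included), leaving queue <>
4. e4 deq() → empty, leaving queue <>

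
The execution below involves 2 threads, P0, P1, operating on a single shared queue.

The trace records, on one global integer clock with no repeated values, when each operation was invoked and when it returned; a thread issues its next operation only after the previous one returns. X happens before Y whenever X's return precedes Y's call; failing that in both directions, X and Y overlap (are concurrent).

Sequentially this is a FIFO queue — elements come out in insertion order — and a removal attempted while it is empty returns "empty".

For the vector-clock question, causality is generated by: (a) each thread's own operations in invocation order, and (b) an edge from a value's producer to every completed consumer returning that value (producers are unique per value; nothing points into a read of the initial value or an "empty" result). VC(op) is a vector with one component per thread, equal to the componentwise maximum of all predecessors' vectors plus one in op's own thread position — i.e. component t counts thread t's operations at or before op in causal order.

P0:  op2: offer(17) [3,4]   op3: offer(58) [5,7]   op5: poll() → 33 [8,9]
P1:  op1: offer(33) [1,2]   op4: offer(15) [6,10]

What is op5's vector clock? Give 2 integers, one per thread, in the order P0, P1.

(3, 1)

VC(op1, invoked at 1): no causal predecessors; +1 on P1 → (0, 1)
VC(op2, invoked at 3): no causal predecessors; +1 on P0 → (1, 0)
VC(op4, invoked at 6): max of VC(op1)=(0, 1), then +1 on thread P1 → (0, 2)
VC(op3, invoked at 5): max of VC(op2)=(1, 0), then +1 on thread P0 → (2, 0)
VC(op5, invoked at 8): max of VC(op1)=(0, 1), VC(op3)=(2, 0), then +1 on thread P0 → (3, 1)
target: VC(op5) = (3, 1)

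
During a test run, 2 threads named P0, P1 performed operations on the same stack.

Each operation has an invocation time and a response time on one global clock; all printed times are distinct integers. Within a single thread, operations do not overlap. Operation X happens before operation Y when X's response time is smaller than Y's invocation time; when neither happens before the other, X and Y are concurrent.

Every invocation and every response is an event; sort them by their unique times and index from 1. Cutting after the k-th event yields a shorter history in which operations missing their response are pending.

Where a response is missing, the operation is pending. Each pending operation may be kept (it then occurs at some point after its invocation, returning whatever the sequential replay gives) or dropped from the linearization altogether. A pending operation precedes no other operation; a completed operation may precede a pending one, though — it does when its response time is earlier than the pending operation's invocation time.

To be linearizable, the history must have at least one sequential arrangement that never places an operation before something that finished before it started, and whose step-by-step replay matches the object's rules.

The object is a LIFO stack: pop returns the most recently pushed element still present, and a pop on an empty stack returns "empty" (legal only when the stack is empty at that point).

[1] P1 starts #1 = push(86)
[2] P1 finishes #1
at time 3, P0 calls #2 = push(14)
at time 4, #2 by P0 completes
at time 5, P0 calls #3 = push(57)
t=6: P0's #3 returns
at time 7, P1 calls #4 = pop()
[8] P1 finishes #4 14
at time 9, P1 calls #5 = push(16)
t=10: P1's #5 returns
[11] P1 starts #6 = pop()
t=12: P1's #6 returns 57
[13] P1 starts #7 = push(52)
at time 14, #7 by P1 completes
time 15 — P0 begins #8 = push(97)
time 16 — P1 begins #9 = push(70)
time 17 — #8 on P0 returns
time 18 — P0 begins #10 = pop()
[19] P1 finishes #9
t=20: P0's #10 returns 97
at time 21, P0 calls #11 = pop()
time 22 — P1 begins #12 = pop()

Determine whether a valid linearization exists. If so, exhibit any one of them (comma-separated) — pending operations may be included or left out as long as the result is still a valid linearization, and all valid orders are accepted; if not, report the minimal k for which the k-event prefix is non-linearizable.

already the first 8 events (up to #4's response at time 8) admit no linearization; the first 7 still do
exhaustive check: the 4 completed stack ops admit one real-time order; illegal
take #1, #2, #3, #4: step 4 already fails, because #4 pop() → 14 cannot occur there

not linearizable — minimal violating prefix: 8 events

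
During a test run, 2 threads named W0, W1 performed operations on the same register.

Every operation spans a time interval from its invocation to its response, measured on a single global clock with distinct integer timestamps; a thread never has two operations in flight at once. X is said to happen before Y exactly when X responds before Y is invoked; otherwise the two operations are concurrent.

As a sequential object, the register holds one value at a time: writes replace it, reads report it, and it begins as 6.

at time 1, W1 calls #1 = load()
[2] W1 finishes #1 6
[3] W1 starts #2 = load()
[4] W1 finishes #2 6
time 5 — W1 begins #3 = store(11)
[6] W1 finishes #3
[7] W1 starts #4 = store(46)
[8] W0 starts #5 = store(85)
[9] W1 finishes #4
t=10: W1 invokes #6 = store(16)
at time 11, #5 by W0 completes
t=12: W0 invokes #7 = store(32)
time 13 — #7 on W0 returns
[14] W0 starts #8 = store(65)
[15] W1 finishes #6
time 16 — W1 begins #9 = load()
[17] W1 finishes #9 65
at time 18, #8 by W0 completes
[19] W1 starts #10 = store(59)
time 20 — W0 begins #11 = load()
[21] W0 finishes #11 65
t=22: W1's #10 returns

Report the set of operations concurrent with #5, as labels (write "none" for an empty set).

#4, #6

#5 runs from 8 to 11; window-overlapping ops are concurrent
#1 [1,2]: before
#2 [3,4]: before
#3 [5,6]: before
#4 [7,9]: concurrent
#6 [10,15]: concurrent
#7 [12,13]: after
#8 [14,18]: after
#9 [16,17]: after
#10 [19,22]: after
#11 [20,21]: after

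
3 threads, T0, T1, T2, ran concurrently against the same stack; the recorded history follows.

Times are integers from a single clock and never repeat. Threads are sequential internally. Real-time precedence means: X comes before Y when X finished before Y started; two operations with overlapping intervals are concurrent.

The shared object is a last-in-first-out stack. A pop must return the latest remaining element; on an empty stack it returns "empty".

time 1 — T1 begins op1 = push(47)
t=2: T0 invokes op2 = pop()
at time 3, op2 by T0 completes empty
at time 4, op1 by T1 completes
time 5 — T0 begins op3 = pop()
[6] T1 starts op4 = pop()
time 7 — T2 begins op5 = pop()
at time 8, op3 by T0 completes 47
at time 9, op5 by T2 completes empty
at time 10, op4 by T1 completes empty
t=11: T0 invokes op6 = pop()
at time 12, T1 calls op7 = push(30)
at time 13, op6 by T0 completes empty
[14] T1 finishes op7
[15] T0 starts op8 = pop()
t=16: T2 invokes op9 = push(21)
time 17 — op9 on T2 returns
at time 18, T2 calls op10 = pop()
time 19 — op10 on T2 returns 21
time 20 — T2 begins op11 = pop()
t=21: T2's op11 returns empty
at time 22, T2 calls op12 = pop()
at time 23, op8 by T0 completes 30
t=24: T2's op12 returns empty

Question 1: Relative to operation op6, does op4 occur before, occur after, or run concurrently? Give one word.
op4 spans [6,10], op6 spans [11,13]
resp(op4)=10 < inv(op6)=11

before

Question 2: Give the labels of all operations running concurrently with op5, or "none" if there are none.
op5 spans [7,9]; an op avoiding the whole window 7..9 is ordered, any other is concurrent
op1 [1,4]: before
op2 [2,3]: before
op3 [5,8]: concurrent
op4 [6,10]: concurrent
op6 [11,13]: after
op7 [12,14]: after
op8 [15,23]: after
op9 [16,17]: after
op10 [18,19]: after
op11 [20,21]: after
op12 [22,24]: after

op3, op4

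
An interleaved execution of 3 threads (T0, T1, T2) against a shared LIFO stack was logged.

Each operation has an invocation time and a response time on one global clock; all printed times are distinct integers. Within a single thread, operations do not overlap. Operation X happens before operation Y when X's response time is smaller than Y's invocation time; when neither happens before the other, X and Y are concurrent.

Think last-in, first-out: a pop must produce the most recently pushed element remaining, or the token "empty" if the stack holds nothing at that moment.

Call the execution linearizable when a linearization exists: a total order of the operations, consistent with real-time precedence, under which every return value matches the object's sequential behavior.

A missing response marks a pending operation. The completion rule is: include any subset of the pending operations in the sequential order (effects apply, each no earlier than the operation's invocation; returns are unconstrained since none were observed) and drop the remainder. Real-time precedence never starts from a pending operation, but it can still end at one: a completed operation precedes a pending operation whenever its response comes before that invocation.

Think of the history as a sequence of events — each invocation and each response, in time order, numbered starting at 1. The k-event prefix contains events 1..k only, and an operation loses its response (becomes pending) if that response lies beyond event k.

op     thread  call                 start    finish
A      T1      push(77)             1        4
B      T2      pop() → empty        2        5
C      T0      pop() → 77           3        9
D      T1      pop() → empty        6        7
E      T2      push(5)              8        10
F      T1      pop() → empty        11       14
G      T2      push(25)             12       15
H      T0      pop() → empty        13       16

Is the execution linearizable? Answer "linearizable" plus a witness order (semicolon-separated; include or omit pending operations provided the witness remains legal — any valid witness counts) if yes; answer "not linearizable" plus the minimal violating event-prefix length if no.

not linearizable — minimal violating prefix: 16 events

through event 15 a valid linearization exists; event 16 (H responding at time 16) ends that
checked exhaustively: 60 real-time-consistent orders of 8 completed operations, zero legal LIFO stack replays
e.g. A, B, C, D, E, F, G, H: illegal at step 2, since B pop() → empty cannot apply there
e.g. A, B, C, D, E, F, H, G: illegal at step 2, since B pop() → empty cannot apply there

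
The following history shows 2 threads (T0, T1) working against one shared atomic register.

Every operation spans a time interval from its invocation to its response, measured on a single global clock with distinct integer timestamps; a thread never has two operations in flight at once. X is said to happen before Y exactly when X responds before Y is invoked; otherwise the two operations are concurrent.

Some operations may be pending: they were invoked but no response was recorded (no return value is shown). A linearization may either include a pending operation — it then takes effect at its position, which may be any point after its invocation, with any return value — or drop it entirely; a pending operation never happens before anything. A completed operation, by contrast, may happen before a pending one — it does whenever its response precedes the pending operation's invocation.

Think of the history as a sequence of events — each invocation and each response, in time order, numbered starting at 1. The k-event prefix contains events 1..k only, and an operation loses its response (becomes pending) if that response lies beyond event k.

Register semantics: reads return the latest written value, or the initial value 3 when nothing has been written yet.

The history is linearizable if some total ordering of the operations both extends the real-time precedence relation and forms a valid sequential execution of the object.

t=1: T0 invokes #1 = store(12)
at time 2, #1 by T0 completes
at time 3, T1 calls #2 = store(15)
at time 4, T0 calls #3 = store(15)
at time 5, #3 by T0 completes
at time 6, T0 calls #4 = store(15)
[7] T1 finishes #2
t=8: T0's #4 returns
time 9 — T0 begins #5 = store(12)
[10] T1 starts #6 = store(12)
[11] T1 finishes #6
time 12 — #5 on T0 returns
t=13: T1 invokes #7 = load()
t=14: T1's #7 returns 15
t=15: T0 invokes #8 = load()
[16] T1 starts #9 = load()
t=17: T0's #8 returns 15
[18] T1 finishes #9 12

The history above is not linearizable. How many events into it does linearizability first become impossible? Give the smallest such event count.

14

events 1..13 are linearizable, e.g. via #1, #2, #3, #4, #5, #6:
after step 1 (#1 store(12)): value 12
after step 2 (#2 store(15)): value 15
after step 3 (#3 store(15)): value 15
after step 4 (#4 store(15)): value 15
after step 5 (#5 store(12)): value 12
after step 6 (#6 store(12)): value 12
event 14 — #7's response, time 14 — after it, nothing linearizes
take #1, #2, #3, #4, #5, #6, #7: step 7 already fails, because #7 load() → 15 cannot occur there
take #1, #2, #3, #4, #6, #5, #7: step 7 already fails, because #7 load() → 15 cannot occur there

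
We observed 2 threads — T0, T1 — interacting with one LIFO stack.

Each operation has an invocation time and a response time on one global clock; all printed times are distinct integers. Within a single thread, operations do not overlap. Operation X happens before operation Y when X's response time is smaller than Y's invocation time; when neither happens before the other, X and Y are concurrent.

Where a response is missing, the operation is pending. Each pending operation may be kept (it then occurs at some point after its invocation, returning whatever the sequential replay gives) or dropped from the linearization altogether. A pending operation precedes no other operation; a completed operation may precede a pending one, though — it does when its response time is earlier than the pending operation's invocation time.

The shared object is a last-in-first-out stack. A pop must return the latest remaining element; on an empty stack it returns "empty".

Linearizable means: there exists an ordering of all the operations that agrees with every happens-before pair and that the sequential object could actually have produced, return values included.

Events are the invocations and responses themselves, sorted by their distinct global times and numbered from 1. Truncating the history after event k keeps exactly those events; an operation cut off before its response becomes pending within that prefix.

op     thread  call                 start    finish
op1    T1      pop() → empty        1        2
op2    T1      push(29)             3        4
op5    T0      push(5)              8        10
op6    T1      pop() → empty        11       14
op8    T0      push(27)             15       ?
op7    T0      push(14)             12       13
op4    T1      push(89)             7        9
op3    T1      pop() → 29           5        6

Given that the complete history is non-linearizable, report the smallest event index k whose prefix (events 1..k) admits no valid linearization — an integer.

one valid order for events 1..13 is op1, op2, op3, op4, op5, op6, op7:
1. op1 pop() → empty, leaving stack <>
2. op2 push(29), leaving stack <29>
3. op3 pop() → 29, leaving stack <>
4. op4 push(89), leaving stack <89>
5. op5 push(5), leaving stack <89,5>
6. op6 pop() (pending, included), leaving stack <89>
7. op7 push(14), leaving stack <89,14>
with event 14 included (op6 responding at time 14), all real-time-consistent orders fail
e.g. op1, op2, op3, op4, op5, op6, op7: illegal at step 6, since op6 pop() → empty cannot apply there
e.g. op1, op2, op3, op4, op5, op7, op6: illegal at step 7, since op6 pop() → empty cannot apply there

14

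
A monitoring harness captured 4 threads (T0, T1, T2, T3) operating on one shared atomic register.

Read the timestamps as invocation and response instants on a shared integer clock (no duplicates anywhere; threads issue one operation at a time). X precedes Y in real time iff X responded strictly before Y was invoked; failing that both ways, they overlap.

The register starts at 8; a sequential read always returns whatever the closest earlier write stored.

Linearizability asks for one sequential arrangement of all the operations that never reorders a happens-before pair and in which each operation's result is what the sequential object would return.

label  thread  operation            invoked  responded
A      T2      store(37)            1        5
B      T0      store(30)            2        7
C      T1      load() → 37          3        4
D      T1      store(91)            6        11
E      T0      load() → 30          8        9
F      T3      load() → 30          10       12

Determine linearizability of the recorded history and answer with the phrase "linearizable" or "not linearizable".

witness order: A, C, B, E, F, D
step 1: A store(37) — value 37
step 2: C load() → 37 — value 37
step 3: B store(30) — value 30
step 4: E load() → 30 — value 30
step 5: F load() → 30 — value 30
step 6: D store(91) — value 91

linearizable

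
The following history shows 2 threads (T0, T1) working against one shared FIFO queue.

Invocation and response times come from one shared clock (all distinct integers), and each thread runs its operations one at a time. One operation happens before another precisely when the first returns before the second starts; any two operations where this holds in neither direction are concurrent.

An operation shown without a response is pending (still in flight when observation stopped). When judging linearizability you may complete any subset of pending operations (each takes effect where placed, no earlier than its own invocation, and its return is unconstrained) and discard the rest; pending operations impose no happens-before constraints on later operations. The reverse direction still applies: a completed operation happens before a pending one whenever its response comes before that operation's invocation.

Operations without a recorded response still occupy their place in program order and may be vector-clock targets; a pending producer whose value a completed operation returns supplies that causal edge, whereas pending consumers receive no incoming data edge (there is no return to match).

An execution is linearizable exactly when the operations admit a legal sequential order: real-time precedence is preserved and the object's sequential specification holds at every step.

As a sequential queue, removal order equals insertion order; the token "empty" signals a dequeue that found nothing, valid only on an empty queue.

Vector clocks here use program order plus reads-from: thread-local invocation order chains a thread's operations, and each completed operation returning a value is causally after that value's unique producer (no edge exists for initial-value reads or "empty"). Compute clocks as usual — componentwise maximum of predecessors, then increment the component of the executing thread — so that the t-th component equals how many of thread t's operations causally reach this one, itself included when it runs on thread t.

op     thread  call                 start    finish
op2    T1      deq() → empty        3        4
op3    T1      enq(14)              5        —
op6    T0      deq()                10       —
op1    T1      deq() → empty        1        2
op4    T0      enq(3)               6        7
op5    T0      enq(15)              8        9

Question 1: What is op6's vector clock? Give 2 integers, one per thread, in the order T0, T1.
(3, 0)

op1, invoked 1, has no incoming edges; only T1's bump applies → (0, 1)
op4, invoked 6, has no incoming edges; only T0's bump applies → (1, 0)
invoked at 3, op2 merges VC(op1)=(0, 1) and bumps T1's slot → (0, 2)
invoked at 8, op5 merges VC(op4)=(1, 0) and bumps T0's slot → (2, 0)
invoked at 5, op3 merges VC(op2)=(0, 2) and bumps T1's slot → (0, 3)
invoked at 10, op6 merges VC(op5)=(2, 0) and bumps T0's slot → (3, 0)
target: VC(op6) = (3, 0)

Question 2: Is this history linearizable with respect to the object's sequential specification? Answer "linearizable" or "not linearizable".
linearizable

a witness: op1, op2, op3, op4, op5
step 1: op1 deq() → empty — queue <>
step 2: op2 deq() → empty — queue <>
step 3: op3 enq(14) (pending, included) — queue <14>
step 4: op4 enq(3) — queue <14,3>
step 5: op5 enq(15) — queue <14,3,15>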